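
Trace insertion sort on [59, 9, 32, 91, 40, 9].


Initial: [59, 9, 32, 91, 40, 9]
Insert 9: [9, 59, 32, 91, 40, 9]
Insert 32: [9, 32, 59, 91, 40, 9]
Insert 91: [9, 32, 59, 91, 40, 9]
Insert 40: [9, 32, 40, 59, 91, 9]
Insert 9: [9, 9, 32, 40, 59, 91]

Sorted: [9, 9, 32, 40, 59, 91]


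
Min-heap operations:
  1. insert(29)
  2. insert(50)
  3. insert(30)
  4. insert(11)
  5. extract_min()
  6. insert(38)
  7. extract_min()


insert(29) -> [29]
insert(50) -> [29, 50]
insert(30) -> [29, 50, 30]
insert(11) -> [11, 29, 30, 50]
extract_min()->11, [29, 50, 30]
insert(38) -> [29, 38, 30, 50]
extract_min()->29, [30, 38, 50]

Final heap: [30, 38, 50]


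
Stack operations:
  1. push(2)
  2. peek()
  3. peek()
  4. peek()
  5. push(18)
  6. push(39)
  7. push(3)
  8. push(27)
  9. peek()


push(2) -> [2]
peek()->2
peek()->2
peek()->2
push(18) -> [2, 18]
push(39) -> [2, 18, 39]
push(3) -> [2, 18, 39, 3]
push(27) -> [2, 18, 39, 3, 27]
peek()->27

Final stack: [2, 18, 39, 3, 27]


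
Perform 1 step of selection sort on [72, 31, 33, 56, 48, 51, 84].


Initial: [72, 31, 33, 56, 48, 51, 84]
Step 1: min=31 at 1
  Swap: [31, 72, 33, 56, 48, 51, 84]

After 1 step: [31, 72, 33, 56, 48, 51, 84]


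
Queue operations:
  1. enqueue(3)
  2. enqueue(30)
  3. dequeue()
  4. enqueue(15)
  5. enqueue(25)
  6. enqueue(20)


enqueue(3) -> [3]
enqueue(30) -> [3, 30]
dequeue()->3, [30]
enqueue(15) -> [30, 15]
enqueue(25) -> [30, 15, 25]
enqueue(20) -> [30, 15, 25, 20]

Final queue: [30, 15, 25, 20]


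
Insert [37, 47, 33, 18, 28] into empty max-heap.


Insert 37: [37]
Insert 47: [47, 37]
Insert 33: [47, 37, 33]
Insert 18: [47, 37, 33, 18]
Insert 28: [47, 37, 33, 18, 28]

Final heap: [47, 37, 33, 18, 28]


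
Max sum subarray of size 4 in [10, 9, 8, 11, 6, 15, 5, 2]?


[0:4]: 38
[1:5]: 34
[2:6]: 40
[3:7]: 37
[4:8]: 28

Max: 40 at [2:6]


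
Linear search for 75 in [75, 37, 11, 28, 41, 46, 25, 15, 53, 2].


i=0: 75==75 found!

Found at 0, 1 comps


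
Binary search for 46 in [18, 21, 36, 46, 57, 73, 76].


Step 1: lo=0, hi=6, mid=3, val=46

Found at index 3


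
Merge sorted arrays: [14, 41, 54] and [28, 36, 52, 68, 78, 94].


Take 14 from A
Take 28 from B
Take 36 from B
Take 41 from A
Take 52 from B
Take 54 from A

Merged: [14, 28, 36, 41, 52, 54, 68, 78, 94]


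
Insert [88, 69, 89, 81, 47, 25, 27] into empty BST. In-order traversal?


Insert 88: root
Insert 69: L from 88
Insert 89: R from 88
Insert 81: L from 88 -> R from 69
Insert 47: L from 88 -> L from 69
Insert 25: L from 88 -> L from 69 -> L from 47
Insert 27: L from 88 -> L from 69 -> L from 47 -> R from 25

In-order: [25, 27, 47, 69, 81, 88, 89]


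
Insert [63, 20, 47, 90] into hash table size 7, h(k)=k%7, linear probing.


Insert 63: h=0 -> slot 0
Insert 20: h=6 -> slot 6
Insert 47: h=5 -> slot 5
Insert 90: h=6, 2 probes -> slot 1

Table: [63, 90, None, None, None, 47, 20]


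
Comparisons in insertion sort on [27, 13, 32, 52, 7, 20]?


Algorithm: insertion sort
Input: [27, 13, 32, 52, 7, 20]
Sorted: [7, 13, 20, 27, 32, 52]

11


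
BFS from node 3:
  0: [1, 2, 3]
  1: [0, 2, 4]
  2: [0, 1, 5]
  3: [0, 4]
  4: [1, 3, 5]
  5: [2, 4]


Visit 3, enqueue [0, 4]
Visit 0, enqueue [1, 2]
Visit 4, enqueue [5]
Visit 1, enqueue []
Visit 2, enqueue []
Visit 5, enqueue []

BFS order: [3, 0, 4, 1, 2, 5]


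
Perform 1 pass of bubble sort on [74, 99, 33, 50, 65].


Initial: [74, 99, 33, 50, 65]
Pass 1: [74, 33, 50, 65, 99] (3 swaps)

After 1 pass: [74, 33, 50, 65, 99]


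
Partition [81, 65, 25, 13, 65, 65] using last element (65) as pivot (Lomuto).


Pivot: 65
  65 <= 65: swap -> [65, 81, 25, 13, 65, 65]
  25 <= 65: swap -> [65, 25, 81, 13, 65, 65]
  13 <= 65: swap -> [65, 25, 13, 81, 65, 65]
  65 <= 65: swap -> [65, 25, 13, 65, 81, 65]
Place pivot at 4: [65, 25, 13, 65, 65, 81]

Partitioned: [65, 25, 13, 65, 65, 81]


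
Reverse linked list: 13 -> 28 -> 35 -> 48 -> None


Step 1: curr=13, set curr.next=prev(None) | reversed so far: 13
Step 2: curr=28, set curr.next=prev(13) | reversed so far: 28 -> 13
Step 3: curr=35, set curr.next=prev(28) | reversed so far: 35 -> 28 -> 13
Step 4: curr=48, set curr.next=prev(35) | reversed so far: 48 -> 35 -> 28 -> 13

48 -> 35 -> 28 -> 13 -> None


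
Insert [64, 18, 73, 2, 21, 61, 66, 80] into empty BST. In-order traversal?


Insert 64: root
Insert 18: L from 64
Insert 73: R from 64
Insert 2: L from 64 -> L from 18
Insert 21: L from 64 -> R from 18
Insert 61: L from 64 -> R from 18 -> R from 21
Insert 66: R from 64 -> L from 73
Insert 80: R from 64 -> R from 73

In-order: [2, 18, 21, 61, 64, 66, 73, 80]


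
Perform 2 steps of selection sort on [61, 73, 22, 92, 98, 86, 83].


Initial: [61, 73, 22, 92, 98, 86, 83]
Step 1: min=22 at 2
  Swap: [22, 73, 61, 92, 98, 86, 83]
Step 2: min=61 at 2
  Swap: [22, 61, 73, 92, 98, 86, 83]

After 2 steps: [22, 61, 73, 92, 98, 86, 83]


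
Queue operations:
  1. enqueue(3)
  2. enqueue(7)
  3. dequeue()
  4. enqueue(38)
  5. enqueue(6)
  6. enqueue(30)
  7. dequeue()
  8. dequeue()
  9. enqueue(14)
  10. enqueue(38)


enqueue(3) -> [3]
enqueue(7) -> [3, 7]
dequeue()->3, [7]
enqueue(38) -> [7, 38]
enqueue(6) -> [7, 38, 6]
enqueue(30) -> [7, 38, 6, 30]
dequeue()->7, [38, 6, 30]
dequeue()->38, [6, 30]
enqueue(14) -> [6, 30, 14]
enqueue(38) -> [6, 30, 14, 38]

Final queue: [6, 30, 14, 38]


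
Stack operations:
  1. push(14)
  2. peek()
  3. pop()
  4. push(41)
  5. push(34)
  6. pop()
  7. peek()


push(14) -> [14]
peek()->14
pop()->14, []
push(41) -> [41]
push(34) -> [41, 34]
pop()->34, [41]
peek()->41

Final stack: [41]


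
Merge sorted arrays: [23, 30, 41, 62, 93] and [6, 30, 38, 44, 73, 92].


Take 6 from B
Take 23 from A
Take 30 from A
Take 30 from B
Take 38 from B
Take 41 from A
Take 44 from B
Take 62 from A
Take 73 from B
Take 92 from B

Merged: [6, 23, 30, 30, 38, 41, 44, 62, 73, 92, 93]


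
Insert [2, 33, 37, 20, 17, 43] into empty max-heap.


Insert 2: [2]
Insert 33: [33, 2]
Insert 37: [37, 2, 33]
Insert 20: [37, 20, 33, 2]
Insert 17: [37, 20, 33, 2, 17]
Insert 43: [43, 20, 37, 2, 17, 33]

Final heap: [43, 20, 37, 2, 17, 33]


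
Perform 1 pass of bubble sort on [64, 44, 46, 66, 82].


Initial: [64, 44, 46, 66, 82]
Pass 1: [44, 46, 64, 66, 82] (2 swaps)

After 1 pass: [44, 46, 64, 66, 82]


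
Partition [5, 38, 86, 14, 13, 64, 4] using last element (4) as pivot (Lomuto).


Pivot: 4
Place pivot at 0: [4, 38, 86, 14, 13, 64, 5]

Partitioned: [4, 38, 86, 14, 13, 64, 5]


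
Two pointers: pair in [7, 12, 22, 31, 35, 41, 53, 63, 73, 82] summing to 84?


lo=0(7)+hi=9(82)=89
lo=0(7)+hi=8(73)=80
lo=1(12)+hi=8(73)=85
lo=1(12)+hi=7(63)=75
lo=2(22)+hi=7(63)=85
lo=2(22)+hi=6(53)=75
lo=3(31)+hi=6(53)=84

Yes: 31+53=84


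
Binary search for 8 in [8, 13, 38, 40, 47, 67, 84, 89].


Step 1: lo=0, hi=7, mid=3, val=40
Step 2: lo=0, hi=2, mid=1, val=13
Step 3: lo=0, hi=0, mid=0, val=8

Found at index 0


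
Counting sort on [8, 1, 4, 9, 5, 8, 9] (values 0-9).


Input: [8, 1, 4, 9, 5, 8, 9]
Counts: [0, 1, 0, 0, 1, 1, 0, 0, 2, 2]

Sorted: [1, 4, 5, 8, 8, 9, 9]


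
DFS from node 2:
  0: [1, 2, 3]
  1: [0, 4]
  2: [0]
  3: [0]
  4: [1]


Visit 2, push [0]
Visit 0, push [3, 1]
Visit 1, push [4]
Visit 4, push []
Visit 3, push []

DFS order: [2, 0, 1, 4, 3]


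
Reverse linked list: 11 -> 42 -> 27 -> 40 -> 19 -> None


Step 1: curr=11, set curr.next=prev(None) | reversed so far: 11
Step 2: curr=42, set curr.next=prev(11) | reversed so far: 42 -> 11
Step 3: curr=27, set curr.next=prev(42) | reversed so far: 27 -> 42 -> 11
Step 4: curr=40, set curr.next=prev(27) | reversed so far: 40 -> 27 -> 42 -> 11
Step 5: curr=19, set curr.next=prev(40) | reversed so far: 19 -> 40 -> 27 -> 42 -> 11

19 -> 40 -> 27 -> 42 -> 11 -> None


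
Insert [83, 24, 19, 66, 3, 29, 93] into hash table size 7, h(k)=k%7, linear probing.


Insert 83: h=6 -> slot 6
Insert 24: h=3 -> slot 3
Insert 19: h=5 -> slot 5
Insert 66: h=3, 1 probes -> slot 4
Insert 3: h=3, 4 probes -> slot 0
Insert 29: h=1 -> slot 1
Insert 93: h=2 -> slot 2

Table: [3, 29, 93, 24, 66, 19, 83]


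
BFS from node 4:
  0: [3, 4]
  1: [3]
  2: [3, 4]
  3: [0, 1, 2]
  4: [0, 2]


Visit 4, enqueue [0, 2]
Visit 0, enqueue [3]
Visit 2, enqueue []
Visit 3, enqueue [1]
Visit 1, enqueue []

BFS order: [4, 0, 2, 3, 1]


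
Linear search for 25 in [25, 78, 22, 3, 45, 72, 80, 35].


i=0: 25==25 found!

Found at 0, 1 comps


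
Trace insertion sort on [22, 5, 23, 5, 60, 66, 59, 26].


Initial: [22, 5, 23, 5, 60, 66, 59, 26]
Insert 5: [5, 22, 23, 5, 60, 66, 59, 26]
Insert 23: [5, 22, 23, 5, 60, 66, 59, 26]
Insert 5: [5, 5, 22, 23, 60, 66, 59, 26]
Insert 60: [5, 5, 22, 23, 60, 66, 59, 26]
Insert 66: [5, 5, 22, 23, 60, 66, 59, 26]
Insert 59: [5, 5, 22, 23, 59, 60, 66, 26]
Insert 26: [5, 5, 22, 23, 26, 59, 60, 66]

Sorted: [5, 5, 22, 23, 26, 59, 60, 66]


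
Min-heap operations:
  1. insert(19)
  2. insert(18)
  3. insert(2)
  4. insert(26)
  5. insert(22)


insert(19) -> [19]
insert(18) -> [18, 19]
insert(2) -> [2, 19, 18]
insert(26) -> [2, 19, 18, 26]
insert(22) -> [2, 19, 18, 26, 22]

Final heap: [2, 19, 18, 26, 22]


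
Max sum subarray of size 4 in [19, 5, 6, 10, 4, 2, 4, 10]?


[0:4]: 40
[1:5]: 25
[2:6]: 22
[3:7]: 20
[4:8]: 20

Max: 40 at [0:4]


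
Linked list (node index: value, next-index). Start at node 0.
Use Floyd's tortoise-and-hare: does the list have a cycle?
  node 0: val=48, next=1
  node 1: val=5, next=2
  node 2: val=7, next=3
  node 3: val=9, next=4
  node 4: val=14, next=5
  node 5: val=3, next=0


Floyd's tortoise (slow, +1) and hare (fast, +2):
  init: slow=0, fast=0
  step 1: slow=1, fast=2
  step 2: slow=2, fast=4
  step 3: slow=3, fast=0
  step 4: slow=4, fast=2
  step 5: slow=5, fast=4
  step 6: slow=0, fast=0
  slow == fast at node 0: cycle detected

Cycle: yes


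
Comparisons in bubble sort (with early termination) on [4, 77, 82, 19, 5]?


Algorithm: bubble sort (with early termination)
Input: [4, 77, 82, 19, 5]
Sorted: [4, 5, 19, 77, 82]

10


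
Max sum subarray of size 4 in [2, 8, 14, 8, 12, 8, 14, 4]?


[0:4]: 32
[1:5]: 42
[2:6]: 42
[3:7]: 42
[4:8]: 38

Max: 42 at [1:5]


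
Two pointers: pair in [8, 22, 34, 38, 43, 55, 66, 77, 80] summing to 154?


lo=0(8)+hi=8(80)=88
lo=1(22)+hi=8(80)=102
lo=2(34)+hi=8(80)=114
lo=3(38)+hi=8(80)=118
lo=4(43)+hi=8(80)=123
lo=5(55)+hi=8(80)=135
lo=6(66)+hi=8(80)=146
lo=7(77)+hi=8(80)=157

No pair found


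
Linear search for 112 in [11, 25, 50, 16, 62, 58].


i=0: 11!=112
i=1: 25!=112
i=2: 50!=112
i=3: 16!=112
i=4: 62!=112
i=5: 58!=112

Not found, 6 comps


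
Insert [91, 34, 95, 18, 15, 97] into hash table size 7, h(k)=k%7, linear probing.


Insert 91: h=0 -> slot 0
Insert 34: h=6 -> slot 6
Insert 95: h=4 -> slot 4
Insert 18: h=4, 1 probes -> slot 5
Insert 15: h=1 -> slot 1
Insert 97: h=6, 3 probes -> slot 2

Table: [91, 15, 97, None, 95, 18, 34]


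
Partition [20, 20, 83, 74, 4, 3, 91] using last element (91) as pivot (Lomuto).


Pivot: 91
  20 <= 91: advance i (no swap)
  20 <= 91: advance i (no swap)
  83 <= 91: advance i (no swap)
  74 <= 91: advance i (no swap)
  4 <= 91: advance i (no swap)
  3 <= 91: advance i (no swap)
Place pivot at 6: [20, 20, 83, 74, 4, 3, 91]

Partitioned: [20, 20, 83, 74, 4, 3, 91]


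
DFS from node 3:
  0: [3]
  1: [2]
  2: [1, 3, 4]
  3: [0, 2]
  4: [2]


Visit 3, push [2, 0]
Visit 0, push []
Visit 2, push [4, 1]
Visit 1, push []
Visit 4, push []

DFS order: [3, 0, 2, 1, 4]


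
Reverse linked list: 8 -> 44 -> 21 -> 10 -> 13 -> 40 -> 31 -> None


Step 1: curr=8, set curr.next=prev(None) | reversed so far: 8
Step 2: curr=44, set curr.next=prev(8) | reversed so far: 44 -> 8
Step 3: curr=21, set curr.next=prev(44) | reversed so far: 21 -> 44 -> 8
Step 4: curr=10, set curr.next=prev(21) | reversed so far: 10 -> 21 -> 44 -> 8
Step 5: curr=13, set curr.next=prev(10) | reversed so far: 13 -> 10 -> 21 -> 44 -> 8
Step 6: curr=40, set curr.next=prev(13) | reversed so far: 40 -> 13 -> 10 -> 21 -> 44 -> 8
Step 7: curr=31, set curr.next=prev(40) | reversed so far: 31 -> 40 -> 13 -> 10 -> 21 -> 44 -> 8

31 -> 40 -> 13 -> 10 -> 21 -> 44 -> 8 -> None


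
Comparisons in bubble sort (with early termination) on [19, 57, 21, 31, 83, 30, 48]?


Algorithm: bubble sort (with early termination)
Input: [19, 57, 21, 31, 83, 30, 48]
Sorted: [19, 21, 30, 31, 48, 57, 83]

18


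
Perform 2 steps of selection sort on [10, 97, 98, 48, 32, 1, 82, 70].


Initial: [10, 97, 98, 48, 32, 1, 82, 70]
Step 1: min=1 at 5
  Swap: [1, 97, 98, 48, 32, 10, 82, 70]
Step 2: min=10 at 5
  Swap: [1, 10, 98, 48, 32, 97, 82, 70]

After 2 steps: [1, 10, 98, 48, 32, 97, 82, 70]


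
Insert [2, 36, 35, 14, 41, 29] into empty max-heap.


Insert 2: [2]
Insert 36: [36, 2]
Insert 35: [36, 2, 35]
Insert 14: [36, 14, 35, 2]
Insert 41: [41, 36, 35, 2, 14]
Insert 29: [41, 36, 35, 2, 14, 29]

Final heap: [41, 36, 35, 2, 14, 29]


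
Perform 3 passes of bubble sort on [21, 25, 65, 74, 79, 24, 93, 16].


Initial: [21, 25, 65, 74, 79, 24, 93, 16]
Pass 1: [21, 25, 65, 74, 24, 79, 16, 93] (2 swaps)
Pass 2: [21, 25, 65, 24, 74, 16, 79, 93] (2 swaps)
Pass 3: [21, 25, 24, 65, 16, 74, 79, 93] (2 swaps)

After 3 passes: [21, 25, 24, 65, 16, 74, 79, 93]


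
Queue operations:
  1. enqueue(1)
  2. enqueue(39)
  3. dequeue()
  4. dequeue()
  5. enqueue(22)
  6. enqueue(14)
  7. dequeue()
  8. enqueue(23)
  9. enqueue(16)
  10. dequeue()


enqueue(1) -> [1]
enqueue(39) -> [1, 39]
dequeue()->1, [39]
dequeue()->39, []
enqueue(22) -> [22]
enqueue(14) -> [22, 14]
dequeue()->22, [14]
enqueue(23) -> [14, 23]
enqueue(16) -> [14, 23, 16]
dequeue()->14, [23, 16]

Final queue: [23, 16]


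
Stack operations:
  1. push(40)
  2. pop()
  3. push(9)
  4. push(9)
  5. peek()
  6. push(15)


push(40) -> [40]
pop()->40, []
push(9) -> [9]
push(9) -> [9, 9]
peek()->9
push(15) -> [9, 9, 15]

Final stack: [9, 9, 15]


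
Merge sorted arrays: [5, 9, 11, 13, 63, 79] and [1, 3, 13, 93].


Take 1 from B
Take 3 from B
Take 5 from A
Take 9 from A
Take 11 from A
Take 13 from A
Take 13 from B
Take 63 from A
Take 79 from A

Merged: [1, 3, 5, 9, 11, 13, 13, 63, 79, 93]


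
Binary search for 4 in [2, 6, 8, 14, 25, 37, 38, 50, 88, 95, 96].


Step 1: lo=0, hi=10, mid=5, val=37
Step 2: lo=0, hi=4, mid=2, val=8
Step 3: lo=0, hi=1, mid=0, val=2
Step 4: lo=1, hi=1, mid=1, val=6

Not found


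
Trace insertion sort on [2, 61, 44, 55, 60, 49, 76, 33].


Initial: [2, 61, 44, 55, 60, 49, 76, 33]
Insert 61: [2, 61, 44, 55, 60, 49, 76, 33]
Insert 44: [2, 44, 61, 55, 60, 49, 76, 33]
Insert 55: [2, 44, 55, 61, 60, 49, 76, 33]
Insert 60: [2, 44, 55, 60, 61, 49, 76, 33]
Insert 49: [2, 44, 49, 55, 60, 61, 76, 33]
Insert 76: [2, 44, 49, 55, 60, 61, 76, 33]
Insert 33: [2, 33, 44, 49, 55, 60, 61, 76]

Sorted: [2, 33, 44, 49, 55, 60, 61, 76]


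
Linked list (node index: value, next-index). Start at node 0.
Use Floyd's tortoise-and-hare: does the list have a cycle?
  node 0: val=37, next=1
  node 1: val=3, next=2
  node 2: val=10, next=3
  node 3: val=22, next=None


Floyd's tortoise (slow, +1) and hare (fast, +2):
  init: slow=0, fast=0
  step 1: slow=1, fast=2
  step 2: fast 2->3->None, no cycle

Cycle: no


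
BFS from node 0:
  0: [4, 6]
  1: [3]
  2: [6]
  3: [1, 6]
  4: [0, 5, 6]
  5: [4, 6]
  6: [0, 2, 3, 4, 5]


Visit 0, enqueue [4, 6]
Visit 4, enqueue [5]
Visit 6, enqueue [2, 3]
Visit 5, enqueue []
Visit 2, enqueue []
Visit 3, enqueue [1]
Visit 1, enqueue []

BFS order: [0, 4, 6, 5, 2, 3, 1]


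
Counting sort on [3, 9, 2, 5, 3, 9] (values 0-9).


Input: [3, 9, 2, 5, 3, 9]
Counts: [0, 0, 1, 2, 0, 1, 0, 0, 0, 2]

Sorted: [2, 3, 3, 5, 9, 9]


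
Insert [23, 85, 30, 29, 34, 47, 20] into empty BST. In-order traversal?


Insert 23: root
Insert 85: R from 23
Insert 30: R from 23 -> L from 85
Insert 29: R from 23 -> L from 85 -> L from 30
Insert 34: R from 23 -> L from 85 -> R from 30
Insert 47: R from 23 -> L from 85 -> R from 30 -> R from 34
Insert 20: L from 23

In-order: [20, 23, 29, 30, 34, 47, 85]


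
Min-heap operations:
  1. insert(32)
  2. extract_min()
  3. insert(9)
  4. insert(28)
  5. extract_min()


insert(32) -> [32]
extract_min()->32, []
insert(9) -> [9]
insert(28) -> [9, 28]
extract_min()->9, [28]

Final heap: [28]


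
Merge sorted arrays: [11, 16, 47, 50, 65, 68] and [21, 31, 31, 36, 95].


Take 11 from A
Take 16 from A
Take 21 from B
Take 31 from B
Take 31 from B
Take 36 from B
Take 47 from A
Take 50 from A
Take 65 from A
Take 68 from A

Merged: [11, 16, 21, 31, 31, 36, 47, 50, 65, 68, 95]


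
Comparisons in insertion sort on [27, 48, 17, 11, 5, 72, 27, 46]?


Algorithm: insertion sort
Input: [27, 48, 17, 11, 5, 72, 27, 46]
Sorted: [5, 11, 17, 27, 27, 46, 48, 72]

17


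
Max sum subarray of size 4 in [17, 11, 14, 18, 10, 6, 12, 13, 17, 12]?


[0:4]: 60
[1:5]: 53
[2:6]: 48
[3:7]: 46
[4:8]: 41
[5:9]: 48
[6:10]: 54

Max: 60 at [0:4]


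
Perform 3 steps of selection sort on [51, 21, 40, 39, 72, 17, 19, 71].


Initial: [51, 21, 40, 39, 72, 17, 19, 71]
Step 1: min=17 at 5
  Swap: [17, 21, 40, 39, 72, 51, 19, 71]
Step 2: min=19 at 6
  Swap: [17, 19, 40, 39, 72, 51, 21, 71]
Step 3: min=21 at 6
  Swap: [17, 19, 21, 39, 72, 51, 40, 71]

After 3 steps: [17, 19, 21, 39, 72, 51, 40, 71]


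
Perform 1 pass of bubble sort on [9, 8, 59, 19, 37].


Initial: [9, 8, 59, 19, 37]
Pass 1: [8, 9, 19, 37, 59] (3 swaps)

After 1 pass: [8, 9, 19, 37, 59]


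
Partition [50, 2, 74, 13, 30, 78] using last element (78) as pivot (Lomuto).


Pivot: 78
  50 <= 78: advance i (no swap)
  2 <= 78: advance i (no swap)
  74 <= 78: advance i (no swap)
  13 <= 78: advance i (no swap)
  30 <= 78: advance i (no swap)
Place pivot at 5: [50, 2, 74, 13, 30, 78]

Partitioned: [50, 2, 74, 13, 30, 78]


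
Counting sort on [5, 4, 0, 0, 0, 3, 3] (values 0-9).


Input: [5, 4, 0, 0, 0, 3, 3]
Counts: [3, 0, 0, 2, 1, 1, 0, 0, 0, 0]

Sorted: [0, 0, 0, 3, 3, 4, 5]


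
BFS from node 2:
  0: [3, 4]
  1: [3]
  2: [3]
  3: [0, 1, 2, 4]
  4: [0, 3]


Visit 2, enqueue [3]
Visit 3, enqueue [0, 1, 4]
Visit 0, enqueue []
Visit 1, enqueue []
Visit 4, enqueue []

BFS order: [2, 3, 0, 1, 4]


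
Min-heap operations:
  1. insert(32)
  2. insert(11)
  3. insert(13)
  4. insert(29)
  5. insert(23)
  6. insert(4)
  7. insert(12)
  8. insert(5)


insert(32) -> [32]
insert(11) -> [11, 32]
insert(13) -> [11, 32, 13]
insert(29) -> [11, 29, 13, 32]
insert(23) -> [11, 23, 13, 32, 29]
insert(4) -> [4, 23, 11, 32, 29, 13]
insert(12) -> [4, 23, 11, 32, 29, 13, 12]
insert(5) -> [4, 5, 11, 23, 29, 13, 12, 32]

Final heap: [4, 5, 11, 23, 29, 13, 12, 32]


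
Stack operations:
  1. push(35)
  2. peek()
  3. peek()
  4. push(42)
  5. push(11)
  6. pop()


push(35) -> [35]
peek()->35
peek()->35
push(42) -> [35, 42]
push(11) -> [35, 42, 11]
pop()->11, [35, 42]

Final stack: [35, 42]


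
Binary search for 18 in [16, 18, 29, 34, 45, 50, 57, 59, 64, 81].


Step 1: lo=0, hi=9, mid=4, val=45
Step 2: lo=0, hi=3, mid=1, val=18

Found at index 1


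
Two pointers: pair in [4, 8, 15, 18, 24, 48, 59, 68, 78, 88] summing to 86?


lo=0(4)+hi=9(88)=92
lo=0(4)+hi=8(78)=82
lo=1(8)+hi=8(78)=86

Yes: 8+78=86


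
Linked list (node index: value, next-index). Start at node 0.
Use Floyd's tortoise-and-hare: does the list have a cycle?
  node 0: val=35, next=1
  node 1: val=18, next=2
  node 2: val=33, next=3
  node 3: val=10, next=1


Floyd's tortoise (slow, +1) and hare (fast, +2):
  init: slow=0, fast=0
  step 1: slow=1, fast=2
  step 2: slow=2, fast=1
  step 3: slow=3, fast=3
  slow == fast at node 3: cycle detected

Cycle: yes


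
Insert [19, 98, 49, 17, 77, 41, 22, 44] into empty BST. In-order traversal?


Insert 19: root
Insert 98: R from 19
Insert 49: R from 19 -> L from 98
Insert 17: L from 19
Insert 77: R from 19 -> L from 98 -> R from 49
Insert 41: R from 19 -> L from 98 -> L from 49
Insert 22: R from 19 -> L from 98 -> L from 49 -> L from 41
Insert 44: R from 19 -> L from 98 -> L from 49 -> R from 41

In-order: [17, 19, 22, 41, 44, 49, 77, 98]


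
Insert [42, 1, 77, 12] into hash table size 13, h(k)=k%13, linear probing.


Insert 42: h=3 -> slot 3
Insert 1: h=1 -> slot 1
Insert 77: h=12 -> slot 12
Insert 12: h=12, 1 probes -> slot 0

Table: [12, 1, None, 42, None, None, None, None, None, None, None, None, 77]


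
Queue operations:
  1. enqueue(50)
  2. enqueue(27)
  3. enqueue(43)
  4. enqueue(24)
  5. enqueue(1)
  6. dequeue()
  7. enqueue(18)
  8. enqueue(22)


enqueue(50) -> [50]
enqueue(27) -> [50, 27]
enqueue(43) -> [50, 27, 43]
enqueue(24) -> [50, 27, 43, 24]
enqueue(1) -> [50, 27, 43, 24, 1]
dequeue()->50, [27, 43, 24, 1]
enqueue(18) -> [27, 43, 24, 1, 18]
enqueue(22) -> [27, 43, 24, 1, 18, 22]

Final queue: [27, 43, 24, 1, 18, 22]


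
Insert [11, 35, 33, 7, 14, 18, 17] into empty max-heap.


Insert 11: [11]
Insert 35: [35, 11]
Insert 33: [35, 11, 33]
Insert 7: [35, 11, 33, 7]
Insert 14: [35, 14, 33, 7, 11]
Insert 18: [35, 14, 33, 7, 11, 18]
Insert 17: [35, 14, 33, 7, 11, 18, 17]

Final heap: [35, 14, 33, 7, 11, 18, 17]


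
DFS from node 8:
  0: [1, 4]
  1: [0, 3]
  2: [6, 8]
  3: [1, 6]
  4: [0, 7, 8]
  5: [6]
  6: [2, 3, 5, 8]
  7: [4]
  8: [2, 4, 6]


Visit 8, push [6, 4, 2]
Visit 2, push [6]
Visit 6, push [5, 3]
Visit 3, push [1]
Visit 1, push [0]
Visit 0, push [4]
Visit 4, push [7]
Visit 7, push []
Visit 5, push []

DFS order: [8, 2, 6, 3, 1, 0, 4, 7, 5]


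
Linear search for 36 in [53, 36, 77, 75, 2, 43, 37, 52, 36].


i=0: 53!=36
i=1: 36==36 found!

Found at 1, 2 comps


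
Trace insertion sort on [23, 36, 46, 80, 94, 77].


Initial: [23, 36, 46, 80, 94, 77]
Insert 36: [23, 36, 46, 80, 94, 77]
Insert 46: [23, 36, 46, 80, 94, 77]
Insert 80: [23, 36, 46, 80, 94, 77]
Insert 94: [23, 36, 46, 80, 94, 77]
Insert 77: [23, 36, 46, 77, 80, 94]

Sorted: [23, 36, 46, 77, 80, 94]


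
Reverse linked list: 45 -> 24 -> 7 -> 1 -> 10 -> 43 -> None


Step 1: curr=45, set curr.next=prev(None) | reversed so far: 45
Step 2: curr=24, set curr.next=prev(45) | reversed so far: 24 -> 45
Step 3: curr=7, set curr.next=prev(24) | reversed so far: 7 -> 24 -> 45
Step 4: curr=1, set curr.next=prev(7) | reversed so far: 1 -> 7 -> 24 -> 45
Step 5: curr=10, set curr.next=prev(1) | reversed so far: 10 -> 1 -> 7 -> 24 -> 45
Step 6: curr=43, set curr.next=prev(10) | reversed so far: 43 -> 10 -> 1 -> 7 -> 24 -> 45

43 -> 10 -> 1 -> 7 -> 24 -> 45 -> None


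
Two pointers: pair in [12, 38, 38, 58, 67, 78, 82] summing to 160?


lo=0(12)+hi=6(82)=94
lo=1(38)+hi=6(82)=120
lo=2(38)+hi=6(82)=120
lo=3(58)+hi=6(82)=140
lo=4(67)+hi=6(82)=149
lo=5(78)+hi=6(82)=160

Yes: 78+82=160


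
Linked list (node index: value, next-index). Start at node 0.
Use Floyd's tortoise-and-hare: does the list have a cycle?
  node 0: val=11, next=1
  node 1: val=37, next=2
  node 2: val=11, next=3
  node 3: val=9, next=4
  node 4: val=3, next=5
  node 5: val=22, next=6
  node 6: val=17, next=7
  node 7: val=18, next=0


Floyd's tortoise (slow, +1) and hare (fast, +2):
  init: slow=0, fast=0
  step 1: slow=1, fast=2
  step 2: slow=2, fast=4
  step 3: slow=3, fast=6
  step 4: slow=4, fast=0
  step 5: slow=5, fast=2
  step 6: slow=6, fast=4
  step 7: slow=7, fast=6
  step 8: slow=0, fast=0
  slow == fast at node 0: cycle detected

Cycle: yes


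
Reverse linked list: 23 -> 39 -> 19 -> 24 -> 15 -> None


Step 1: curr=23, set curr.next=prev(None) | reversed so far: 23
Step 2: curr=39, set curr.next=prev(23) | reversed so far: 39 -> 23
Step 3: curr=19, set curr.next=prev(39) | reversed so far: 19 -> 39 -> 23
Step 4: curr=24, set curr.next=prev(19) | reversed so far: 24 -> 19 -> 39 -> 23
Step 5: curr=15, set curr.next=prev(24) | reversed so far: 15 -> 24 -> 19 -> 39 -> 23

15 -> 24 -> 19 -> 39 -> 23 -> None


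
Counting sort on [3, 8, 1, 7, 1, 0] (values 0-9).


Input: [3, 8, 1, 7, 1, 0]
Counts: [1, 2, 0, 1, 0, 0, 0, 1, 1, 0]

Sorted: [0, 1, 1, 3, 7, 8]


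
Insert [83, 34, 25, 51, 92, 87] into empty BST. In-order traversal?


Insert 83: root
Insert 34: L from 83
Insert 25: L from 83 -> L from 34
Insert 51: L from 83 -> R from 34
Insert 92: R from 83
Insert 87: R from 83 -> L from 92

In-order: [25, 34, 51, 83, 87, 92]


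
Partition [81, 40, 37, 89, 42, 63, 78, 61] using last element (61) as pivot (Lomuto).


Pivot: 61
  40 <= 61: swap -> [40, 81, 37, 89, 42, 63, 78, 61]
  37 <= 61: swap -> [40, 37, 81, 89, 42, 63, 78, 61]
  42 <= 61: swap -> [40, 37, 42, 89, 81, 63, 78, 61]
Place pivot at 3: [40, 37, 42, 61, 81, 63, 78, 89]

Partitioned: [40, 37, 42, 61, 81, 63, 78, 89]


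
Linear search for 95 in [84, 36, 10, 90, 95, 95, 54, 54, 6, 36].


i=0: 84!=95
i=1: 36!=95
i=2: 10!=95
i=3: 90!=95
i=4: 95==95 found!

Found at 4, 5 comps


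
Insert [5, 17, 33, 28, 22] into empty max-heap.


Insert 5: [5]
Insert 17: [17, 5]
Insert 33: [33, 5, 17]
Insert 28: [33, 28, 17, 5]
Insert 22: [33, 28, 17, 5, 22]

Final heap: [33, 28, 17, 5, 22]


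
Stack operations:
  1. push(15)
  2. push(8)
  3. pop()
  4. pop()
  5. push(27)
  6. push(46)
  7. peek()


push(15) -> [15]
push(8) -> [15, 8]
pop()->8, [15]
pop()->15, []
push(27) -> [27]
push(46) -> [27, 46]
peek()->46

Final stack: [27, 46]


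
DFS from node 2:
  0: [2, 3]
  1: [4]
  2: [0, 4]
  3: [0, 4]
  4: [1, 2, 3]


Visit 2, push [4, 0]
Visit 0, push [3]
Visit 3, push [4]
Visit 4, push [1]
Visit 1, push []

DFS order: [2, 0, 3, 4, 1]


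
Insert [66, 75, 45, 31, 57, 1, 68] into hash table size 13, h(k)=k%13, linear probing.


Insert 66: h=1 -> slot 1
Insert 75: h=10 -> slot 10
Insert 45: h=6 -> slot 6
Insert 31: h=5 -> slot 5
Insert 57: h=5, 2 probes -> slot 7
Insert 1: h=1, 1 probes -> slot 2
Insert 68: h=3 -> slot 3

Table: [None, 66, 1, 68, None, 31, 45, 57, None, None, 75, None, None]


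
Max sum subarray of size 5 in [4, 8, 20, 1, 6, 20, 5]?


[0:5]: 39
[1:6]: 55
[2:7]: 52

Max: 55 at [1:6]


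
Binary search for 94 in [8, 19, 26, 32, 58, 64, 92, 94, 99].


Step 1: lo=0, hi=8, mid=4, val=58
Step 2: lo=5, hi=8, mid=6, val=92
Step 3: lo=7, hi=8, mid=7, val=94

Found at index 7


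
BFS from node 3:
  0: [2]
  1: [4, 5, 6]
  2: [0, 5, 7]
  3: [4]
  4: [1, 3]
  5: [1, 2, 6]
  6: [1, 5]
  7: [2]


Visit 3, enqueue [4]
Visit 4, enqueue [1]
Visit 1, enqueue [5, 6]
Visit 5, enqueue [2]
Visit 6, enqueue []
Visit 2, enqueue [0, 7]
Visit 0, enqueue []
Visit 7, enqueue []

BFS order: [3, 4, 1, 5, 6, 2, 0, 7]


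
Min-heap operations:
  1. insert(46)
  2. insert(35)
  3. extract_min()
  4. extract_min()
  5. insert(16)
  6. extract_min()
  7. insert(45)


insert(46) -> [46]
insert(35) -> [35, 46]
extract_min()->35, [46]
extract_min()->46, []
insert(16) -> [16]
extract_min()->16, []
insert(45) -> [45]

Final heap: [45]


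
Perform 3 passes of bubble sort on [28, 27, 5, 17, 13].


Initial: [28, 27, 5, 17, 13]
Pass 1: [27, 5, 17, 13, 28] (4 swaps)
Pass 2: [5, 17, 13, 27, 28] (3 swaps)
Pass 3: [5, 13, 17, 27, 28] (1 swaps)

After 3 passes: [5, 13, 17, 27, 28]


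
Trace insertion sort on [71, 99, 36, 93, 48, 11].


Initial: [71, 99, 36, 93, 48, 11]
Insert 99: [71, 99, 36, 93, 48, 11]
Insert 36: [36, 71, 99, 93, 48, 11]
Insert 93: [36, 71, 93, 99, 48, 11]
Insert 48: [36, 48, 71, 93, 99, 11]
Insert 11: [11, 36, 48, 71, 93, 99]

Sorted: [11, 36, 48, 71, 93, 99]


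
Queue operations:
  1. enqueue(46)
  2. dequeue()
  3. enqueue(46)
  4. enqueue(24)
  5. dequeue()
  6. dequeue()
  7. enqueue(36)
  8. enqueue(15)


enqueue(46) -> [46]
dequeue()->46, []
enqueue(46) -> [46]
enqueue(24) -> [46, 24]
dequeue()->46, [24]
dequeue()->24, []
enqueue(36) -> [36]
enqueue(15) -> [36, 15]

Final queue: [36, 15]


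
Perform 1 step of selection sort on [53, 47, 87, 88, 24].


Initial: [53, 47, 87, 88, 24]
Step 1: min=24 at 4
  Swap: [24, 47, 87, 88, 53]

After 1 step: [24, 47, 87, 88, 53]


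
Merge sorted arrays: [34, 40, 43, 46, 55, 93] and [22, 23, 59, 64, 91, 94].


Take 22 from B
Take 23 from B
Take 34 from A
Take 40 from A
Take 43 from A
Take 46 from A
Take 55 from A
Take 59 from B
Take 64 from B
Take 91 from B
Take 93 from A

Merged: [22, 23, 34, 40, 43, 46, 55, 59, 64, 91, 93, 94]


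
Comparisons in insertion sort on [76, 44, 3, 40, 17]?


Algorithm: insertion sort
Input: [76, 44, 3, 40, 17]
Sorted: [3, 17, 40, 44, 76]

10


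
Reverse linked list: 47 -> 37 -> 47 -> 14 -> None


Step 1: curr=47, set curr.next=prev(None) | reversed so far: 47
Step 2: curr=37, set curr.next=prev(47) | reversed so far: 37 -> 47
Step 3: curr=47, set curr.next=prev(37) | reversed so far: 47 -> 37 -> 47
Step 4: curr=14, set curr.next=prev(47) | reversed so far: 14 -> 47 -> 37 -> 47

14 -> 47 -> 37 -> 47 -> None


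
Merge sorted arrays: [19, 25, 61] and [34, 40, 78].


Take 19 from A
Take 25 from A
Take 34 from B
Take 40 from B
Take 61 from A

Merged: [19, 25, 34, 40, 61, 78]


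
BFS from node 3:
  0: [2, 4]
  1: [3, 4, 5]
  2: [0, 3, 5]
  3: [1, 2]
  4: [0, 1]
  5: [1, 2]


Visit 3, enqueue [1, 2]
Visit 1, enqueue [4, 5]
Visit 2, enqueue [0]
Visit 4, enqueue []
Visit 5, enqueue []
Visit 0, enqueue []

BFS order: [3, 1, 2, 4, 5, 0]


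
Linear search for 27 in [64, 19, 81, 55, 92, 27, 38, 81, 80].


i=0: 64!=27
i=1: 19!=27
i=2: 81!=27
i=3: 55!=27
i=4: 92!=27
i=5: 27==27 found!

Found at 5, 6 comps


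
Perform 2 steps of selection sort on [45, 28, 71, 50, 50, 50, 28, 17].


Initial: [45, 28, 71, 50, 50, 50, 28, 17]
Step 1: min=17 at 7
  Swap: [17, 28, 71, 50, 50, 50, 28, 45]
Step 2: min=28 at 1
  Swap: [17, 28, 71, 50, 50, 50, 28, 45]

After 2 steps: [17, 28, 71, 50, 50, 50, 28, 45]


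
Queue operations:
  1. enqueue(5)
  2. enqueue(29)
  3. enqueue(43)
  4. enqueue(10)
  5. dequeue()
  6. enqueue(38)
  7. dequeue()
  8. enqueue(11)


enqueue(5) -> [5]
enqueue(29) -> [5, 29]
enqueue(43) -> [5, 29, 43]
enqueue(10) -> [5, 29, 43, 10]
dequeue()->5, [29, 43, 10]
enqueue(38) -> [29, 43, 10, 38]
dequeue()->29, [43, 10, 38]
enqueue(11) -> [43, 10, 38, 11]

Final queue: [43, 10, 38, 11]


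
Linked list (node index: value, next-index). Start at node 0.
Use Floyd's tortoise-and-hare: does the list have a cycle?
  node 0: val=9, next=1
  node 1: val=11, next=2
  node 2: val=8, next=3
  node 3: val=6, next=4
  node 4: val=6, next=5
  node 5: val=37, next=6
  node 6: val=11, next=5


Floyd's tortoise (slow, +1) and hare (fast, +2):
  init: slow=0, fast=0
  step 1: slow=1, fast=2
  step 2: slow=2, fast=4
  step 3: slow=3, fast=6
  step 4: slow=4, fast=6
  step 5: slow=5, fast=6
  step 6: slow=6, fast=6
  slow == fast at node 6: cycle detected

Cycle: yes


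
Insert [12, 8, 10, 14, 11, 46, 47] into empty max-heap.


Insert 12: [12]
Insert 8: [12, 8]
Insert 10: [12, 8, 10]
Insert 14: [14, 12, 10, 8]
Insert 11: [14, 12, 10, 8, 11]
Insert 46: [46, 12, 14, 8, 11, 10]
Insert 47: [47, 12, 46, 8, 11, 10, 14]

Final heap: [47, 12, 46, 8, 11, 10, 14]


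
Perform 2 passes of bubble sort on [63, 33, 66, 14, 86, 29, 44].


Initial: [63, 33, 66, 14, 86, 29, 44]
Pass 1: [33, 63, 14, 66, 29, 44, 86] (4 swaps)
Pass 2: [33, 14, 63, 29, 44, 66, 86] (3 swaps)

After 2 passes: [33, 14, 63, 29, 44, 66, 86]


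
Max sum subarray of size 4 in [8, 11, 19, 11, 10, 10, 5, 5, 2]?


[0:4]: 49
[1:5]: 51
[2:6]: 50
[3:7]: 36
[4:8]: 30
[5:9]: 22

Max: 51 at [1:5]


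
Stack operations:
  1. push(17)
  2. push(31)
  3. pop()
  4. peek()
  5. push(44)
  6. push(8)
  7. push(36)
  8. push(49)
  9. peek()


push(17) -> [17]
push(31) -> [17, 31]
pop()->31, [17]
peek()->17
push(44) -> [17, 44]
push(8) -> [17, 44, 8]
push(36) -> [17, 44, 8, 36]
push(49) -> [17, 44, 8, 36, 49]
peek()->49

Final stack: [17, 44, 8, 36, 49]


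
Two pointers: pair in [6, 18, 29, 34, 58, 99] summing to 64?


lo=0(6)+hi=5(99)=105
lo=0(6)+hi=4(58)=64

Yes: 6+58=64


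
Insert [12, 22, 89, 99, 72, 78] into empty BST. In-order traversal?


Insert 12: root
Insert 22: R from 12
Insert 89: R from 12 -> R from 22
Insert 99: R from 12 -> R from 22 -> R from 89
Insert 72: R from 12 -> R from 22 -> L from 89
Insert 78: R from 12 -> R from 22 -> L from 89 -> R from 72

In-order: [12, 22, 72, 78, 89, 99]


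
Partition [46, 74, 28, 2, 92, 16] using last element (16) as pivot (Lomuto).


Pivot: 16
  2 <= 16: swap -> [2, 74, 28, 46, 92, 16]
Place pivot at 1: [2, 16, 28, 46, 92, 74]

Partitioned: [2, 16, 28, 46, 92, 74]


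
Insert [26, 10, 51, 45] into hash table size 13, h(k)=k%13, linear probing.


Insert 26: h=0 -> slot 0
Insert 10: h=10 -> slot 10
Insert 51: h=12 -> slot 12
Insert 45: h=6 -> slot 6

Table: [26, None, None, None, None, None, 45, None, None, None, 10, None, 51]


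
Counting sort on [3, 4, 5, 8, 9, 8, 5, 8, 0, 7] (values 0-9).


Input: [3, 4, 5, 8, 9, 8, 5, 8, 0, 7]
Counts: [1, 0, 0, 1, 1, 2, 0, 1, 3, 1]

Sorted: [0, 3, 4, 5, 5, 7, 8, 8, 8, 9]


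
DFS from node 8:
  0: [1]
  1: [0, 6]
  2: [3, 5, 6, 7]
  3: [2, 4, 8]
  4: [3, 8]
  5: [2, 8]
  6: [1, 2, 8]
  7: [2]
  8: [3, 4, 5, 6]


Visit 8, push [6, 5, 4, 3]
Visit 3, push [4, 2]
Visit 2, push [7, 6, 5]
Visit 5, push []
Visit 6, push [1]
Visit 1, push [0]
Visit 0, push []
Visit 7, push []
Visit 4, push []

DFS order: [8, 3, 2, 5, 6, 1, 0, 7, 4]


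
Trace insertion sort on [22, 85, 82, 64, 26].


Initial: [22, 85, 82, 64, 26]
Insert 85: [22, 85, 82, 64, 26]
Insert 82: [22, 82, 85, 64, 26]
Insert 64: [22, 64, 82, 85, 26]
Insert 26: [22, 26, 64, 82, 85]

Sorted: [22, 26, 64, 82, 85]


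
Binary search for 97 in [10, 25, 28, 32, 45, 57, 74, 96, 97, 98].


Step 1: lo=0, hi=9, mid=4, val=45
Step 2: lo=5, hi=9, mid=7, val=96
Step 3: lo=8, hi=9, mid=8, val=97

Found at index 8


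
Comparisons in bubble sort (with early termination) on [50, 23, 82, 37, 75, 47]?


Algorithm: bubble sort (with early termination)
Input: [50, 23, 82, 37, 75, 47]
Sorted: [23, 37, 47, 50, 75, 82]

14


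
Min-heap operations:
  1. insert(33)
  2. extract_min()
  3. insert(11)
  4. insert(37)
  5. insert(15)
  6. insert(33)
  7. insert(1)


insert(33) -> [33]
extract_min()->33, []
insert(11) -> [11]
insert(37) -> [11, 37]
insert(15) -> [11, 37, 15]
insert(33) -> [11, 33, 15, 37]
insert(1) -> [1, 11, 15, 37, 33]

Final heap: [1, 11, 15, 37, 33]


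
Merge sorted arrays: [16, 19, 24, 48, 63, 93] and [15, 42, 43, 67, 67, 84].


Take 15 from B
Take 16 from A
Take 19 from A
Take 24 from A
Take 42 from B
Take 43 from B
Take 48 from A
Take 63 from A
Take 67 from B
Take 67 from B
Take 84 from B

Merged: [15, 16, 19, 24, 42, 43, 48, 63, 67, 67, 84, 93]


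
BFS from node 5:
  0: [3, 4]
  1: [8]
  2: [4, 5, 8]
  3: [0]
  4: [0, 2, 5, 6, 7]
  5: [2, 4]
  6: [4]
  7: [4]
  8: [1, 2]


Visit 5, enqueue [2, 4]
Visit 2, enqueue [8]
Visit 4, enqueue [0, 6, 7]
Visit 8, enqueue [1]
Visit 0, enqueue [3]
Visit 6, enqueue []
Visit 7, enqueue []
Visit 1, enqueue []
Visit 3, enqueue []

BFS order: [5, 2, 4, 8, 0, 6, 7, 1, 3]


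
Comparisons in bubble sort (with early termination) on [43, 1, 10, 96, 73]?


Algorithm: bubble sort (with early termination)
Input: [43, 1, 10, 96, 73]
Sorted: [1, 10, 43, 73, 96]

7


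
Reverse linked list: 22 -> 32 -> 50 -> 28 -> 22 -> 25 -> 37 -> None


Step 1: curr=22, set curr.next=prev(None) | reversed so far: 22
Step 2: curr=32, set curr.next=prev(22) | reversed so far: 32 -> 22
Step 3: curr=50, set curr.next=prev(32) | reversed so far: 50 -> 32 -> 22
Step 4: curr=28, set curr.next=prev(50) | reversed so far: 28 -> 50 -> 32 -> 22
Step 5: curr=22, set curr.next=prev(28) | reversed so far: 22 -> 28 -> 50 -> 32 -> 22
Step 6: curr=25, set curr.next=prev(22) | reversed so far: 25 -> 22 -> 28 -> 50 -> 32 -> 22
Step 7: curr=37, set curr.next=prev(25) | reversed so far: 37 -> 25 -> 22 -> 28 -> 50 -> 32 -> 22

37 -> 25 -> 22 -> 28 -> 50 -> 32 -> 22 -> None


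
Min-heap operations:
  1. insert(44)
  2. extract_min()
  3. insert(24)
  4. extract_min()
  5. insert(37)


insert(44) -> [44]
extract_min()->44, []
insert(24) -> [24]
extract_min()->24, []
insert(37) -> [37]

Final heap: [37]


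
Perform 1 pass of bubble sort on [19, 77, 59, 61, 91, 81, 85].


Initial: [19, 77, 59, 61, 91, 81, 85]
Pass 1: [19, 59, 61, 77, 81, 85, 91] (4 swaps)

After 1 pass: [19, 59, 61, 77, 81, 85, 91]


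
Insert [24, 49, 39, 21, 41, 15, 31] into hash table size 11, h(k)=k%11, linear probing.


Insert 24: h=2 -> slot 2
Insert 49: h=5 -> slot 5
Insert 39: h=6 -> slot 6
Insert 21: h=10 -> slot 10
Insert 41: h=8 -> slot 8
Insert 15: h=4 -> slot 4
Insert 31: h=9 -> slot 9

Table: [None, None, 24, None, 15, 49, 39, None, 41, 31, 21]


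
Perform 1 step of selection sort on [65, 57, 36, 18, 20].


Initial: [65, 57, 36, 18, 20]
Step 1: min=18 at 3
  Swap: [18, 57, 36, 65, 20]

After 1 step: [18, 57, 36, 65, 20]


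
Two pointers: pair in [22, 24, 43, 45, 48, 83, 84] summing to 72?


lo=0(22)+hi=6(84)=106
lo=0(22)+hi=5(83)=105
lo=0(22)+hi=4(48)=70
lo=1(24)+hi=4(48)=72

Yes: 24+48=72


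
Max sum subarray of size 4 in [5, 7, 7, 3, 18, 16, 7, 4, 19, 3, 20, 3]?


[0:4]: 22
[1:5]: 35
[2:6]: 44
[3:7]: 44
[4:8]: 45
[5:9]: 46
[6:10]: 33
[7:11]: 46
[8:12]: 45

Max: 46 at [5:9]


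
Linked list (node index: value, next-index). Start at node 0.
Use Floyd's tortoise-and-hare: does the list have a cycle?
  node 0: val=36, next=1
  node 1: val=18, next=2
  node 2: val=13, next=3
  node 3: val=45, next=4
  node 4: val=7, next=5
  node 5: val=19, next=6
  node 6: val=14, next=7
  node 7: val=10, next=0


Floyd's tortoise (slow, +1) and hare (fast, +2):
  init: slow=0, fast=0
  step 1: slow=1, fast=2
  step 2: slow=2, fast=4
  step 3: slow=3, fast=6
  step 4: slow=4, fast=0
  step 5: slow=5, fast=2
  step 6: slow=6, fast=4
  step 7: slow=7, fast=6
  step 8: slow=0, fast=0
  slow == fast at node 0: cycle detected

Cycle: yes


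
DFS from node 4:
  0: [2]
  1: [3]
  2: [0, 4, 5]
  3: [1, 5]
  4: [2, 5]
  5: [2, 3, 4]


Visit 4, push [5, 2]
Visit 2, push [5, 0]
Visit 0, push []
Visit 5, push [3]
Visit 3, push [1]
Visit 1, push []

DFS order: [4, 2, 0, 5, 3, 1]


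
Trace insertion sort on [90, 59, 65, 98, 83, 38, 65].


Initial: [90, 59, 65, 98, 83, 38, 65]
Insert 59: [59, 90, 65, 98, 83, 38, 65]
Insert 65: [59, 65, 90, 98, 83, 38, 65]
Insert 98: [59, 65, 90, 98, 83, 38, 65]
Insert 83: [59, 65, 83, 90, 98, 38, 65]
Insert 38: [38, 59, 65, 83, 90, 98, 65]
Insert 65: [38, 59, 65, 65, 83, 90, 98]

Sorted: [38, 59, 65, 65, 83, 90, 98]


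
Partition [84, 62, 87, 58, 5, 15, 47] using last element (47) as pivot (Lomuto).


Pivot: 47
  5 <= 47: swap -> [5, 62, 87, 58, 84, 15, 47]
  15 <= 47: swap -> [5, 15, 87, 58, 84, 62, 47]
Place pivot at 2: [5, 15, 47, 58, 84, 62, 87]

Partitioned: [5, 15, 47, 58, 84, 62, 87]


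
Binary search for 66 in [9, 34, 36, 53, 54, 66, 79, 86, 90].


Step 1: lo=0, hi=8, mid=4, val=54
Step 2: lo=5, hi=8, mid=6, val=79
Step 3: lo=5, hi=5, mid=5, val=66

Found at index 5


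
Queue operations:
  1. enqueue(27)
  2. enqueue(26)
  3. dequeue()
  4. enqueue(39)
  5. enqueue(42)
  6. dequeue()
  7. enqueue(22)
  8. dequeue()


enqueue(27) -> [27]
enqueue(26) -> [27, 26]
dequeue()->27, [26]
enqueue(39) -> [26, 39]
enqueue(42) -> [26, 39, 42]
dequeue()->26, [39, 42]
enqueue(22) -> [39, 42, 22]
dequeue()->39, [42, 22]

Final queue: [42, 22]


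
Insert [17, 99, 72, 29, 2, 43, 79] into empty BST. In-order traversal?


Insert 17: root
Insert 99: R from 17
Insert 72: R from 17 -> L from 99
Insert 29: R from 17 -> L from 99 -> L from 72
Insert 2: L from 17
Insert 43: R from 17 -> L from 99 -> L from 72 -> R from 29
Insert 79: R from 17 -> L from 99 -> R from 72

In-order: [2, 17, 29, 43, 72, 79, 99]


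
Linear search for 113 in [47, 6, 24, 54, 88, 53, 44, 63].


i=0: 47!=113
i=1: 6!=113
i=2: 24!=113
i=3: 54!=113
i=4: 88!=113
i=5: 53!=113
i=6: 44!=113
i=7: 63!=113

Not found, 8 comps


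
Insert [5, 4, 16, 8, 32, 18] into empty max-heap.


Insert 5: [5]
Insert 4: [5, 4]
Insert 16: [16, 4, 5]
Insert 8: [16, 8, 5, 4]
Insert 32: [32, 16, 5, 4, 8]
Insert 18: [32, 16, 18, 4, 8, 5]

Final heap: [32, 16, 18, 4, 8, 5]
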